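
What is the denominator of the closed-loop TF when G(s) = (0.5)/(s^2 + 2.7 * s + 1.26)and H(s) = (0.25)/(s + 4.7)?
Characteristic poly = G_den * H_den + G_num * H_num = (s^3 + 7.4*s^2 + 13.95*s + 5.922) + (0.125) = s^3 + 7.4*s^2 + 13.95*s + 6.047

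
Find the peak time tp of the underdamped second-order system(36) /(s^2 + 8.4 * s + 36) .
Standard form: ωn²/(s²+2ζωn·s+ωn²) → ωn = 6, ζ = 0.7.
ωd = ωn·√(1-ζ²) = 6·√(1-0.7²) = 4.285.
tp = π/ωd = π/4.285 = 0.7332 s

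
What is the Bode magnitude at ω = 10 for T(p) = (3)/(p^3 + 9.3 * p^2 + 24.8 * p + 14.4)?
Substitute p = j*10: T(j10) = -0.00195665 + 0.00160704j.
|T(j10)| = sqrt(Re² + Im²) = 0.002532.
20*log₁₀(0.002532) = -51.93 dB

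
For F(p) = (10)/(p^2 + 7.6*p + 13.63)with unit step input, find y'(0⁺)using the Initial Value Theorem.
IVT: y'(0⁺) = lim_{p→∞} p²·Y(p) = lim_{p→∞} p·F(p).
deg(num) = 0, deg(den) = 2, relative degree = 2 ≥ 2, so p·F(p) → 0. Initial slope = 0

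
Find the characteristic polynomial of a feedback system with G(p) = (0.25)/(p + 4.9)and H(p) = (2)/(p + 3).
Characteristic poly = G_den * H_den + G_num * H_num = (p^2 + 7.9*p + 14.7) + (0.5) = p^2 + 7.9*p + 15.2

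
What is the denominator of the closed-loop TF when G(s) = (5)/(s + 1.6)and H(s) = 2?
Characteristic poly = G_den * H_den + G_num * H_num = (s + 1.6) + (10) = s + 11.6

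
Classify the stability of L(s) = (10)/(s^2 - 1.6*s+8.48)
Denominator: s^2 - 1.6*s + 8.48. Poles: 0.8 + 2.8j, 0.8 - 2.8j. Unstable (2 pole(s) in RHP)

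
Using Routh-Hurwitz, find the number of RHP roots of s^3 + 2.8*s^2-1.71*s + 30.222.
Routh array:
s^3: [1, -1.71]; s^2: [2.8, 30.222]; s^1: [-12.5036]; s^0: [30.222]
First column: [1, 2.8, -12.5036, 30.222]. Sign changes = RHP roots = 2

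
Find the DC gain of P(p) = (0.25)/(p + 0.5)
DC gain = P(0) = num(0)/den(0) = 0.25/0.5 = 0.5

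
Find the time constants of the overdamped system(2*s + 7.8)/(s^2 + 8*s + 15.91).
Overdamped: real poles at -3.7, -4.3. τ = -1/pole → τ₁ = 0.2703, τ₂ = 0.2326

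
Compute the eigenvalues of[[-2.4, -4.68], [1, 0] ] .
Eigenvalues solve det(λI - A) = 0.
Characteristic polynomial: λ^2 + 2.4*λ + 4.68 = 0.
Roots: -1.2 + 1.8j, -1.2 - 1.8j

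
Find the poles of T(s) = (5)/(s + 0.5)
Set denominator = 0: s + 0.5 = 0 → Poles: -0.5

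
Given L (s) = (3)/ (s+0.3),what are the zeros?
Numerator is a nonzero constant (3) → Zeros: none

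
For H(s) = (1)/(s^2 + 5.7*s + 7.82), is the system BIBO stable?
Denominator: s^2 + 5.7*s + 7.82 = (s + 3.4)(s + 2.3). Poles: -2.3, -3.4. All Re(p)<0: Yes (stable)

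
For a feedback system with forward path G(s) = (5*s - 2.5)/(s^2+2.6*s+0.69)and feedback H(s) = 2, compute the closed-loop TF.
Closed-loop T = G/(1+GH).
Numerator: G_num * H_den = 5*s - 2.5.
Denominator: G_den * H_den + G_num * H_num = (s^2 + 2.6*s + 0.69) + (10*s - 5) = s^2 + 12.6*s - 4.31.
T(s) = (5*s - 2.5)/(s^2 + 12.6*s - 4.31)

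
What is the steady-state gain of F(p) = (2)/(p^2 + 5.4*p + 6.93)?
DC gain = F(0) = num(0)/den(0) = 2/6.93 = 0.2886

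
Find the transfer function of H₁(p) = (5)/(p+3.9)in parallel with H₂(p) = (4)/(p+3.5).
Parallel: H = H₁ + H₂ = (n₁·d₂ + n₂·d₁)/(d₁·d₂).
n₁·d₂ = 5*p + 17.5. n₂·d₁ = 4*p + 15.6. Sum = 9*p + 33.1. d₁·d₂ = p^2 + 7.4*p + 13.65.
H(p) = (9*p + 33.1)/(p^2 + 7.4*p + 13.65)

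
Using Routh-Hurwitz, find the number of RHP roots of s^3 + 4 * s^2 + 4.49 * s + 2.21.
Routh array:
s^3: [1, 4.49]; s^2: [4, 2.21]; s^1: [3.9375]; s^0: [2.21]
First column: [1, 4, 3.9375, 2.21]. Sign changes = RHP roots = 0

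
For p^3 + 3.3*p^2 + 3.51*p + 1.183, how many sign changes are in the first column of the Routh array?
Routh array:
p^3: [1, 3.51]; p^2: [3.3, 1.183]; p^1: [3.15152]; p^0: [1.183]
First column: [1, 3.3, 3.15152, 1.183]. Sign changes = 0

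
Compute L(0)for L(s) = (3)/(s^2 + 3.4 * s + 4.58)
DC gain = L(0) = num(0)/den(0) = 3/4.58 = 0.655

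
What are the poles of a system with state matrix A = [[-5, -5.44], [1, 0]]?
Eigenvalues solve det(λI - A) = 0.
Characteristic polynomial: λ^2 + 5*λ + 5.44 = 0.
Factor: (λ + 1.6)(λ + 3.4) = 0.
Roots: -1.6, -3.4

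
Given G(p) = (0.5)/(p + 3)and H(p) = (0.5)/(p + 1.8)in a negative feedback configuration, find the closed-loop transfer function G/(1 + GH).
Closed-loop T = G/(1+GH).
Numerator: G_num * H_den = 0.5*p + 0.9.
Denominator: G_den * H_den + G_num * H_num = (p^2 + 4.8*p + 5.4) + (0.25) = p^2 + 4.8*p + 5.65.
T(p) = (0.5*p + 0.9)/(p^2 + 4.8*p + 5.65)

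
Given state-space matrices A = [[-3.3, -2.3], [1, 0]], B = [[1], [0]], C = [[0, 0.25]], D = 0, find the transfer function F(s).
F(s) = C(sI - A)⁻¹B + D.
Characteristic polynomial det(sI - A) = s^2 + 3.3*s + 2.3.
Numerator from C·adj(sI-A)·B + D·det(sI-A) = 0.25.
F(s) = (0.25)/(s^2 + 3.3*s + 2.3)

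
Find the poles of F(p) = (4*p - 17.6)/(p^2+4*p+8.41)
Set denominator = 0: p^2 + 4*p + 8.41 = 0 → Poles: -2 + 2.1j, -2 - 2.1j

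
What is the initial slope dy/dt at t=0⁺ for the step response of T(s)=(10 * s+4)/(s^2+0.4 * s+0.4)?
IVT: y'(0⁺) = lim_{s→∞} s²·Y(s) = lim_{s→∞} s·T(s).
deg(num) = 1, deg(den) = 2, relative degree = 1, so s·T(s) → (leading num)/(leading den) = 10/1 = 10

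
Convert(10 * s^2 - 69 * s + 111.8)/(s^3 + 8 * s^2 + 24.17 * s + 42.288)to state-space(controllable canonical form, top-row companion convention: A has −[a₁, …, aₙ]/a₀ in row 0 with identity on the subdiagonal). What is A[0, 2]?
Reachable canonical form for den = s^3 + 8*s^2 + 24.17*s + 42.288: top row of A = -[a₁,a₂,...,aₙ]/a₀, ones on the subdiagonal, zeros elsewhere.
A = [[-8, -24.17, -42.288], [1, 0, 0], [0, 1, 0]].
A[0,2] = -42.288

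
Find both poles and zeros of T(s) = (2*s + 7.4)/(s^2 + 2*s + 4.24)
Set denominator = 0: s^2 + 2*s + 4.24 = 0 → Poles: -1 + 1.8j, -1 - 1.8j
Set numerator = 0: 2*s + 7.4 = 0 → Zeros: -3.7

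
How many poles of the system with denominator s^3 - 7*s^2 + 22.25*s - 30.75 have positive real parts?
s^3 - 7*s^2 + 22.25*s - 30.75 = (s - 3)(s^2 - 4*s + 10.25). Poles: 2 + 2.5j, 2 - 2.5j, 3. RHP poles (Re>0): 3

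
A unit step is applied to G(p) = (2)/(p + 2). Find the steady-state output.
FVT: lim_{t→∞} y(t) = lim_{p→0} p*Y(p) where Y(p) = G(p)/p.
= lim_{p→0} G(p) = G(0) = num(0)/den(0) = 2/2 = 1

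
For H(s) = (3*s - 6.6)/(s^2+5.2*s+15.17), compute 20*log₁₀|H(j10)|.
Substitute s = j*10: H(j10) = 0.214126 - 0.222391j.
|H(j10)| = sqrt(Re² + Im²) = 0.3087.
20*log₁₀(0.3087) = -10.21 dB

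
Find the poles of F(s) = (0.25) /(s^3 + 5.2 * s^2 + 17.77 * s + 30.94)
Set denominator = 0: s^3 + 5.2*s^2 + 17.77*s + 30.94 = (s + 2.8)(s^2 + 2.4*s + 11.05) = 0 → Poles: -1.2 + 3.1j, -1.2 - 3.1j, -2.8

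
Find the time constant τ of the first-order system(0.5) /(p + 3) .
First-order system: τ = -1/pole. Pole = -3. τ = -1/(-3) = 0.3333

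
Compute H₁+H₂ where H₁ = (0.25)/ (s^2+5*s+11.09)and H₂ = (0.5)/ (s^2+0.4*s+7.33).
Parallel: H = H₁ + H₂ = (n₁·d₂ + n₂·d₁)/(d₁·d₂).
n₁·d₂ = 0.25*s^2 + 0.1*s + 1.8325. n₂·d₁ = 0.5*s^2 + 2.5*s + 5.545. Sum = 0.75*s^2 + 2.6*s + 7.3775. d₁·d₂ = s^4 + 5.4*s^3 + 20.42*s^2 + 41.086*s + 81.2897.
H(s) = (0.75*s^2 + 2.6*s + 7.3775)/(s^4 + 5.4*s^3 + 20.42*s^2 + 41.086*s + 81.2897)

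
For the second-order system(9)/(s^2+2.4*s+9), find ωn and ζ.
Standard form: ωn²/(s²+2ζωn·s+ωn²).
const=9=ωn² → ωn=3, s coeff=2.4=2ζωn → ζ=0.4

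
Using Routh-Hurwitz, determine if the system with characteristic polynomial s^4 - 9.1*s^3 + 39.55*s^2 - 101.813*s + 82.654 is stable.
Routh array:
s^4: [1, 39.55, 82.654]; s^3: [-9.1, -101.813]; s^2: [28.3618, 82.654]; s^1: [-75.2931]; s^0: [82.654]
First column: [1, -9.1, 28.3618, -75.2931, 82.654]. Sign changes = 4.
No, unstable (4 RHP root(s))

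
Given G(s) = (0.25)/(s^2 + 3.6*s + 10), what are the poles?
Set denominator = 0: s^2 + 3.6*s + 10 = 0 → Poles: -1.8 + 2.6j, -1.8 - 2.6j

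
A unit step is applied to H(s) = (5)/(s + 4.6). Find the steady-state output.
FVT: lim_{t→∞} y(t) = lim_{s→0} s*Y(s) where Y(s) = H(s)/s.
= lim_{s→0} H(s) = H(0) = num(0)/den(0) = 5/4.6 = 1.087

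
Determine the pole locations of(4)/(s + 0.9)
Set denominator = 0: s + 0.9 = 0 → Poles: -0.9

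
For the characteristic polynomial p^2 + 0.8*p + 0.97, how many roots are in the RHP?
Poles: -0.4 + 0.9j, -0.4 - 0.9j. RHP poles (Re>0): 0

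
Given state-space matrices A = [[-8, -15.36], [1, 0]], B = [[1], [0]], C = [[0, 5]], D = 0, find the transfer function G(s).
G(s) = C(sI - A)⁻¹B + D.
Characteristic polynomial det(sI - A) = s^2 + 8*s + 15.36.
Numerator from C·adj(sI-A)·B + D·det(sI-A) = 5.
G(s) = (5)/(s^2 + 8*s + 15.36)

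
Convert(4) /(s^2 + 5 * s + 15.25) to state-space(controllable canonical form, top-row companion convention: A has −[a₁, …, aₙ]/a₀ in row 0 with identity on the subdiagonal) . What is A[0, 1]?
Reachable canonical form for den = s^2 + 5*s + 15.25: top row of A = -[a₁,a₂,...,aₙ]/a₀, ones on the subdiagonal, zeros elsewhere.
A = [[-5, -15.25], [1, 0]].
A[0,1] = -15.25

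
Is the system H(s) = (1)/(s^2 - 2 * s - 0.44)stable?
Denominator: s^2 - 2*s - 0.44 = (s - 2.2)(s + 0.2). Poles: -0.2, 2.2. All Re(p)<0: No (unstable)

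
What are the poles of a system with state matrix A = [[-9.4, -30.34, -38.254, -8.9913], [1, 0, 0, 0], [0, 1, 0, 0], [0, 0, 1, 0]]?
Eigenvalues solve det(λI - A) = 0.
Characteristic polynomial: λ^4 + 9.4*λ^3 + 30.34*λ^2 + 38.254*λ + 8.9913 = 0.
Factor: (λ + 0.3)(λ + 4.3)(λ^2 + 4.8*λ + 6.97) = 0.
Roots: -0.3, -2.4 + 1.1j, -2.4 - 1.1j, -4.3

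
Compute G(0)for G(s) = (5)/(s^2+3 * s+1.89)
DC gain = G(0) = num(0)/den(0) = 5/1.89 = 2.646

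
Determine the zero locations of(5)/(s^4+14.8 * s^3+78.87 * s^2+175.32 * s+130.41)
Numerator is a nonzero constant (5) → Zeros: none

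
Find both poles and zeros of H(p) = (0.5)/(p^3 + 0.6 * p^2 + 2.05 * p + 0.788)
Set denominator = 0: p^3 + 0.6*p^2 + 2.05*p + 0.788 = (p + 0.4)(p^2 + 0.2*p + 1.97) = 0 → Poles: -0.1 + 1.4j, -0.1 - 1.4j, -0.4
Numerator is a nonzero constant (0.5) → Zeros: none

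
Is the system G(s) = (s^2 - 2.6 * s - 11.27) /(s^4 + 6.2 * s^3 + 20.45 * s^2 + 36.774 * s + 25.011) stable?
Denominator: s^4 + 6.2*s^3 + 20.45*s^2 + 36.774*s + 25.011 = (s + 2.1)(s + 1.5)(s^2 + 2.6*s + 7.94). Poles: -1.3 + 2.5j, -1.3 - 2.5j, -1.5, -2.1. All Re(p)<0: Yes (stable)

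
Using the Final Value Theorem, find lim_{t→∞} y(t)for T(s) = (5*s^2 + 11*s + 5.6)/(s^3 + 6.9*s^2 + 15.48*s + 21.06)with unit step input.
FVT: lim_{t→∞} y(t) = lim_{s→0} s*Y(s) where Y(s) = T(s)/s.
= lim_{s→0} T(s) = T(0) = num(0)/den(0) = 5.6/21.06 = 0.2659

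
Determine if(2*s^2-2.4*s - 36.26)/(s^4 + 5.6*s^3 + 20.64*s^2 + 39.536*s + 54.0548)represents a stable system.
Denominator: s^4 + 5.6*s^3 + 20.64*s^2 + 39.536*s + 54.0548 = (s^2 + 1.4*s + 6.74)(s^2 + 4.2*s + 8.02). Poles: -0.7 + 2.5j, -0.7 - 2.5j, -2.1 + 1.9j, -2.1 - 1.9j. All Re(p)<0: Yes (stable)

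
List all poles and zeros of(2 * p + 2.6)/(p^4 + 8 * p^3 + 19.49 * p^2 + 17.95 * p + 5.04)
Set denominator = 0: p^4 + 8*p^3 + 19.49*p^2 + 17.95*p + 5.04 = (p + 4.5)(p + 0.5)(p + 1.6)(p + 1.4) = 0 → Poles: -0.5, -1.4, -1.6, -4.5
Set numerator = 0: 2*p + 2.6 = 0 → Zeros: -1.3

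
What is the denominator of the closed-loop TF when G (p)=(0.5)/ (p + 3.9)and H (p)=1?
Characteristic poly = G_den * H_den + G_num * H_num = (p + 3.9) + (0.5) = p + 4.4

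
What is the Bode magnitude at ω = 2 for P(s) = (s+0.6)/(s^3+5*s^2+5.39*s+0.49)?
Substitute s = j*2: P(j2) = -0.0158252 - 0.104766j.
|P(j2)| = sqrt(Re² + Im²) = 0.106.
20*log₁₀(0.106) = -19.50 dB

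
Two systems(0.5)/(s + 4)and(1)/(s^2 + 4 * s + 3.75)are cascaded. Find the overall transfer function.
Series: H = H₁ · H₂ = (n₁·n₂)/(d₁·d₂).
Num: n₁·n₂ = 0.5. Den: d₁·d₂ = s^3 + 8*s^2 + 19.75*s + 15.
H(s) = (0.5)/(s^3 + 8*s^2 + 19.75*s + 15)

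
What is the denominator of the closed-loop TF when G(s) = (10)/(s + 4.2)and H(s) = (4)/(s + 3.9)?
Characteristic poly = G_den * H_den + G_num * H_num = (s^2 + 8.1*s + 16.38) + (40) = s^2 + 8.1*s + 56.38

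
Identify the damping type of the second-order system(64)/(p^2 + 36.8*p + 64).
Standard form: ωn²/(p²+2ζωn·p+ωn²) gives ωn=8, ζ=2.3.
Overdamped (ζ = 2.3 > 1)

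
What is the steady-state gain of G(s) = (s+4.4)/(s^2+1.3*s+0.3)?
DC gain = G(0) = num(0)/den(0) = 4.4/0.3 = 14.67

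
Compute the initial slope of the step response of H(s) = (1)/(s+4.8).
IVT: y'(0⁺) = lim_{s→∞} s²·Y(s) = lim_{s→∞} s·H(s).
deg(num) = 0, deg(den) = 1, relative degree = 1, so s·H(s) → (leading num)/(leading den) = 1/1 = 1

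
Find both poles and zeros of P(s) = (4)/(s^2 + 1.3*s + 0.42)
Set denominator = 0: s^2 + 1.3*s + 0.42 = (s + 0.6)(s + 0.7) = 0 → Poles: -0.6, -0.7
Numerator is a nonzero constant (4) → Zeros: none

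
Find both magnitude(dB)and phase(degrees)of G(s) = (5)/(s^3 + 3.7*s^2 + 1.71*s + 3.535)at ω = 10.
Substitute s = j*10: G(j10) = -0.00166516 + 0.00446615j.
|G| = 20*log₁₀(sqrt(Re²+Im²)) = -46.44 dB.
∠G = atan2(Im, Re) = 110.45° (principal value).
Summing the individual angle contributions Σ∠(j10 − zᵢ) − Σ∠(j10 − pₖ) over the 0 zero(s) and 3 pole(s), each followed continuously from ω = 0 (DC phase referenced to (−180°, 180°]), gives -249.55°, i.e. the principal value - 360°. Continuous Bode phase = -249.55°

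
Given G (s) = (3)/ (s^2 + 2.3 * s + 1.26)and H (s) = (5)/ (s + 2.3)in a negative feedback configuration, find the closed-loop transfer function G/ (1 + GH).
Closed-loop T = G/(1+GH).
Numerator: G_num * H_den = 3*s + 6.9.
Denominator: G_den * H_den + G_num * H_num = (s^3 + 4.6*s^2 + 6.55*s + 2.898) + (15) = s^3 + 4.6*s^2 + 6.55*s + 17.898.
T(s) = (3*s + 6.9)/(s^3 + 4.6*s^2 + 6.55*s + 17.898)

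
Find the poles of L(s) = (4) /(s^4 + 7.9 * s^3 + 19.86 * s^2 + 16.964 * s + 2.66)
Set denominator = 0: s^4 + 7.9*s^3 + 19.86*s^2 + 16.964*s + 2.66 = (s + 2.5)(s + 0.2)(s + 3.8)(s + 1.4) = 0 → Poles: -0.2, -1.4, -2.5, -3.8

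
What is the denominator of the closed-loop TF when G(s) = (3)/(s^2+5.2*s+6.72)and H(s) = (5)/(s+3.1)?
Characteristic poly = G_den * H_den + G_num * H_num = (s^3 + 8.3*s^2 + 22.84*s + 20.832) + (15) = s^3 + 8.3*s^2 + 22.84*s + 35.832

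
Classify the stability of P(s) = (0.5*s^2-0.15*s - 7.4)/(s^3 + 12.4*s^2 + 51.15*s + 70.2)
Denominator: s^3 + 12.4*s^2 + 51.15*s + 70.2 = (s + 3.9)(s + 4)(s + 4.5). Poles: -3.9, -4, -4.5. Stable (all poles in LHP)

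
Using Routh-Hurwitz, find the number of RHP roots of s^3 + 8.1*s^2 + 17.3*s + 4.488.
Routh array:
s^3: [1, 17.3]; s^2: [8.1, 4.488]; s^1: [16.7459]; s^0: [4.488]
First column: [1, 8.1, 16.7459, 4.488]. Sign changes = RHP roots = 0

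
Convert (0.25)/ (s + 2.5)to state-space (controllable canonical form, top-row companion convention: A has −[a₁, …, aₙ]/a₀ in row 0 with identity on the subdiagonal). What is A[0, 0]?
Reachable canonical form for den = s + 2.5: top row of A = -[a₁,a₂,...,aₙ]/a₀, ones on the subdiagonal, zeros elsewhere.
A = [[-2.5]].
A[0,0] = -2.5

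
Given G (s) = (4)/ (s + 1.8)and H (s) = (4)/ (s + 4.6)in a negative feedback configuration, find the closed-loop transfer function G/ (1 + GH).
Closed-loop T = G/(1+GH).
Numerator: G_num * H_den = 4*s + 18.4.
Denominator: G_den * H_den + G_num * H_num = (s^2 + 6.4*s + 8.28) + (16) = s^2 + 6.4*s + 24.28.
T(s) = (4*s + 18.4)/(s^2 + 6.4*s + 24.28)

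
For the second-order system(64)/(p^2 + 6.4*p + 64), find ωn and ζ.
Standard form: ωn²/(p²+2ζωn·p+ωn²).
const=64=ωn² → ωn=8, p coeff=6.4=2ζωn → ζ=0.4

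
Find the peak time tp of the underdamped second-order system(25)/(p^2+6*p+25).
Standard form: ωn²/(p²+2ζωn·p+ωn²) → ωn = 5, ζ = 0.6.
ωd = ωn·√(1-ζ²) = 5·√(1-0.6²) = 4.
tp = π/ωd = π/4 = 0.7854 s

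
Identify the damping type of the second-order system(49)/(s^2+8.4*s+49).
Standard form: ωn²/(s²+2ζωn·s+ωn²) gives ωn=7, ζ=0.6.
Underdamped (ζ = 0.6 < 1)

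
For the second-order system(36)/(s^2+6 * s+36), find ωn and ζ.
Standard form: ωn²/(s²+2ζωn·s+ωn²).
const=36=ωn² → ωn=6, s coeff=6=2ζωn → ζ=0.5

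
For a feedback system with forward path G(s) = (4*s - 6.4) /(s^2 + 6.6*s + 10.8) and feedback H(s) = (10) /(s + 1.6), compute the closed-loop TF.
Closed-loop T = G/(1+GH).
Numerator: G_num * H_den = 4*s^2 - 10.24.
Denominator: G_den * H_den + G_num * H_num = (s^3 + 8.2*s^2 + 21.36*s + 17.28) + (40*s - 64) = s^3 + 8.2*s^2 + 61.36*s - 46.72.
T(s) = (4*s^2 - 10.24)/(s^3 + 8.2*s^2 + 61.36*s - 46.72)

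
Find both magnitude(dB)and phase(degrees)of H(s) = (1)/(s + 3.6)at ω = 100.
Substitute s = j*100: H(j100) = 0.000359534 - 0.00998706j.
|H| = 20*log₁₀(sqrt(Re²+Im²)) = -40.01 dB.
∠H = atan2(Im, Re) = -87.94°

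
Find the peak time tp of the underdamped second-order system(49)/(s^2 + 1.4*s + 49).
Standard form: ωn²/(s²+2ζωn·s+ωn²) → ωn = 7, ζ = 0.1.
ωd = ωn·√(1-ζ²) = 7·√(1-0.1²) = 6.965.
tp = π/ωd = π/6.965 = 0.4511 s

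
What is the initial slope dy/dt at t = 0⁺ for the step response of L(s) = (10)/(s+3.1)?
IVT: y'(0⁺) = lim_{s→∞} s²·Y(s) = lim_{s→∞} s·L(s).
deg(num) = 0, deg(den) = 1, relative degree = 1, so s·L(s) → (leading num)/(leading den) = 10/1 = 10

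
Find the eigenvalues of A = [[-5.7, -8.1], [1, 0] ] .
Eigenvalues solve det(λI - A) = 0.
Characteristic polynomial: λ^2 + 5.7*λ + 8.1 = 0.
Factor: (λ + 3)(λ + 2.7) = 0.
Roots: -2.7, -3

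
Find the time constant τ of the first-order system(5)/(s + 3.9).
First-order system: τ = -1/pole. Pole = -3.9. τ = -1/(-3.9) = 0.2564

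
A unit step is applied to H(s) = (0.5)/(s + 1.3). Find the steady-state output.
FVT: lim_{t→∞} y(t) = lim_{s→0} s*Y(s) where Y(s) = H(s)/s.
= lim_{s→0} H(s) = H(0) = num(0)/den(0) = 0.5/1.3 = 0.3846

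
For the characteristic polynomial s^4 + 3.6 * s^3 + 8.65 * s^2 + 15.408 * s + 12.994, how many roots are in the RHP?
s^4 + 3.6*s^3 + 8.65*s^2 + 15.408*s + 12.994 = (s^2 + 0.4*s + 4.45)(s^2 + 3.2*s + 2.92). Poles: -0.2 + 2.1j, -0.2 - 2.1j, -1.6 + 0.6j, -1.6 - 0.6j. RHP poles (Re>0): 0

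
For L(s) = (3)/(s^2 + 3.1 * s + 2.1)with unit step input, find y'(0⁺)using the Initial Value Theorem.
IVT: y'(0⁺) = lim_{s→∞} s²·Y(s) = lim_{s→∞} s·L(s).
deg(num) = 0, deg(den) = 2, relative degree = 2 ≥ 2, so s·L(s) → 0. Initial slope = 0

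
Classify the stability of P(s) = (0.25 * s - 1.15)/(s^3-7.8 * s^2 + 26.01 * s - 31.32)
Denominator: s^3 - 7.8*s^2 + 26.01*s - 31.32 = (s - 2.4)(s^2 - 5.4*s + 13.05). Poles: 2.4, 2.7 + 2.4j, 2.7 - 2.4j. Unstable (3 pole(s) in RHP)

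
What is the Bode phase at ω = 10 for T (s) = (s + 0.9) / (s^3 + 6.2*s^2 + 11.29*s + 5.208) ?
Substitute s = j*10: T(j10) = -0.00809012 - 0.0045922j.
∠T(j10) = atan2(Im, Re) = atan2(-0.0045922, -0.00809012) = -150.42°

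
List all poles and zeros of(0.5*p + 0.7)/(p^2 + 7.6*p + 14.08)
Set denominator = 0: p^2 + 7.6*p + 14.08 = (p + 3.2)(p + 4.4) = 0 → Poles: -3.2, -4.4
Set numerator = 0: 0.5*p + 0.7 = 0 → Zeros: -1.4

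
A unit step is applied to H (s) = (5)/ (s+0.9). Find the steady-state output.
FVT: lim_{t→∞} y(t) = lim_{s→0} s*Y(s) where Y(s) = H(s)/s.
= lim_{s→0} H(s) = H(0) = num(0)/den(0) = 5/0.9 = 5.556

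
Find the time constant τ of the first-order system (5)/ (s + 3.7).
First-order system: τ = -1/pole. Pole = -3.7. τ = -1/(-3.7) = 0.2703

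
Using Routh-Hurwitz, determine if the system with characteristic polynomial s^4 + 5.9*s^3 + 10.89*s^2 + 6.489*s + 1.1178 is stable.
Routh array:
s^4: [1, 10.89, 1.1178]; s^3: [5.9, 6.489]; s^2: [9.79017, 1.1178]; s^1: [5.81536]; s^0: [1.1178]
First column: [1, 5.9, 9.79017, 5.81536, 1.1178]. Sign changes = 0.
Yes, stable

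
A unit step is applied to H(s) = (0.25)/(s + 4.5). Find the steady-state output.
FVT: lim_{t→∞} y(t) = lim_{s→0} s*Y(s) where Y(s) = H(s)/s.
= lim_{s→0} H(s) = H(0) = num(0)/den(0) = 0.25/4.5 = 0.05556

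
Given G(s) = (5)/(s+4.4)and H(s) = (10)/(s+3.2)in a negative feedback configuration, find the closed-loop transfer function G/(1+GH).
Closed-loop T = G/(1+GH).
Numerator: G_num * H_den = 5*s + 16.
Denominator: G_den * H_den + G_num * H_num = (s^2 + 7.6*s + 14.08) + (50) = s^2 + 7.6*s + 64.08.
T(s) = (5*s + 16)/(s^2 + 7.6*s + 64.08)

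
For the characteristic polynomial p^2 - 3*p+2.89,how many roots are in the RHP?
Poles: 1.5 + 0.8j, 1.5 - 0.8j. RHP poles (Re>0): 2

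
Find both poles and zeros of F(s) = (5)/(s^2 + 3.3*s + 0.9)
Set denominator = 0: s^2 + 3.3*s + 0.9 = (s + 3)(s + 0.3) = 0 → Poles: -0.3, -3
Numerator is a nonzero constant (5) → Zeros: none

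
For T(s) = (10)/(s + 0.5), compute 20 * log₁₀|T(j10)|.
Substitute s = j*10: T(j10) = 0.0498753 - 0.997506j.
|T(j10)| = sqrt(Re² + Im²) = 0.9988.
20*log₁₀(0.9988) = -0.01 dB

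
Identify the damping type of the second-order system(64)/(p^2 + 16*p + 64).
Standard form: ωn²/(p²+2ζωn·p+ωn²) gives ωn=8, ζ=1.
Critically damped (ζ = 1)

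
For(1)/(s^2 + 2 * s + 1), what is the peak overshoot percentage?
Standard form: ωn²/(s²+2ζωn·s+ωn²) → ωn = 1, ζ = 1.
ζ ≥ 1, so the response is non-oscillatory: peak overshoot = 0%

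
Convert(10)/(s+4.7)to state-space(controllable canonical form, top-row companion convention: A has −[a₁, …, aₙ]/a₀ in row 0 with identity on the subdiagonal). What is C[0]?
Reachable canonical form: C = numerator coefficients (right-aligned, zero-padded to length n).
num = 10, C = [[10]].
C[0] = 10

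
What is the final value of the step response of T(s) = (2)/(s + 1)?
FVT: lim_{t→∞} y(t) = lim_{s→0} s*Y(s) where Y(s) = T(s)/s.
= lim_{s→0} T(s) = T(0) = num(0)/den(0) = 2/1 = 2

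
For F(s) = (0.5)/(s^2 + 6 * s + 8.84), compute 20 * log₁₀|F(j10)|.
Substitute s = j*10: F(j10) = -0.00382699 - 0.00251886j.
|F(j10)| = sqrt(Re² + Im²) = 0.004582.
20*log₁₀(0.004582) = -46.78 dB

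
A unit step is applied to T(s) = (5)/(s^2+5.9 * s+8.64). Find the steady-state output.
FVT: lim_{t→∞} y(t) = lim_{s→0} s*Y(s) where Y(s) = T(s)/s.
= lim_{s→0} T(s) = T(0) = num(0)/den(0) = 5/8.64 = 0.5787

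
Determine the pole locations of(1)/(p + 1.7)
Set denominator = 0: p + 1.7 = 0 → Poles: -1.7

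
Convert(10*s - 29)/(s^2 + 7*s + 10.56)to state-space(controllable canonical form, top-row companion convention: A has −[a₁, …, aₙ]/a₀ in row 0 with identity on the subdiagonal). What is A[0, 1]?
Reachable canonical form for den = s^2 + 7*s + 10.56: top row of A = -[a₁,a₂,...,aₙ]/a₀, ones on the subdiagonal, zeros elsewhere.
A = [[-7, -10.56], [1, 0]].
A[0,1] = -10.56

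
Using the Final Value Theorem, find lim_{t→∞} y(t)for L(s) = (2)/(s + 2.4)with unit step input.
FVT: lim_{t→∞} y(t) = lim_{s→0} s*Y(s) where Y(s) = L(s)/s.
= lim_{s→0} L(s) = L(0) = num(0)/den(0) = 2/2.4 = 0.8333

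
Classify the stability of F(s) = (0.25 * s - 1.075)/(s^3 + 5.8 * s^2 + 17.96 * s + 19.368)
Denominator: s^3 + 5.8*s^2 + 17.96*s + 19.368 = (s + 1.8)(s^2 + 4*s + 10.76). Poles: -1.8, -2 + 2.6j, -2 - 2.6j. Stable (all poles in LHP)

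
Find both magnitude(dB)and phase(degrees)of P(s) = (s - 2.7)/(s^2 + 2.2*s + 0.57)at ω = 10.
Substitute s = j*10: P(j10) = 0.0471018 - 0.0901515j.
|P| = 20*log₁₀(sqrt(Re²+Im²)) = -19.85 dB.
∠P = atan2(Im, Re) = -62.41°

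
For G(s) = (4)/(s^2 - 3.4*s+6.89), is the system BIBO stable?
Denominator: s^2 - 3.4*s + 6.89. Poles: 1.7 + 2j, 1.7 - 2j. All Re(p)<0: No (unstable)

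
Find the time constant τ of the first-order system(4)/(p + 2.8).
First-order system: τ = -1/pole. Pole = -2.8. τ = -1/(-2.8) = 0.3571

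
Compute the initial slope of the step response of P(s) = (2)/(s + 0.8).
IVT: y'(0⁺) = lim_{s→∞} s²·Y(s) = lim_{s→∞} s·P(s).
deg(num) = 0, deg(den) = 1, relative degree = 1, so s·P(s) → (leading num)/(leading den) = 2/1 = 2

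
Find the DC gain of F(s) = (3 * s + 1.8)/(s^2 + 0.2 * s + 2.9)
DC gain = F(0) = num(0)/den(0) = 1.8/2.9 = 0.6207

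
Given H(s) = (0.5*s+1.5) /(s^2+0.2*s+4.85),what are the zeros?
Set numerator = 0: 0.5*s + 1.5 = 0 → Zeros: -3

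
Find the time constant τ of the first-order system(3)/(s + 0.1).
First-order system: τ = -1/pole. Pole = -0.1. τ = -1/(-0.1) = 10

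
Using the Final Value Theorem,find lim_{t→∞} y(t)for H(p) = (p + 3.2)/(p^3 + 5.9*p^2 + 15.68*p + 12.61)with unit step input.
FVT: lim_{t→∞} y(t) = lim_{p→0} p*Y(p) where Y(p) = H(p)/p.
= lim_{p→0} H(p) = H(0) = num(0)/den(0) = 3.2/12.61 = 0.2538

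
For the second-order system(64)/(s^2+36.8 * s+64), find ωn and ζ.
Standard form: ωn²/(s²+2ζωn·s+ωn²).
const=64=ωn² → ωn=8, s coeff=36.8=2ζωn → ζ=2.3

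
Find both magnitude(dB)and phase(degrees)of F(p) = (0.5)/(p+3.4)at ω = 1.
Substitute p = j*1: F(j1) = 0.13535 - 0.0398089j.
|F| = 20*log₁₀(sqrt(Re²+Im²)) = -17.01 dB.
∠F = atan2(Im, Re) = -16.39°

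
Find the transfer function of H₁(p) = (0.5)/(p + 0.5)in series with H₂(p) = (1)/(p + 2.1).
Series: H = H₁ · H₂ = (n₁·n₂)/(d₁·d₂).
Num: n₁·n₂ = 0.5. Den: d₁·d₂ = p^2 + 2.6*p + 1.05.
H(p) = (0.5)/(p^2 + 2.6*p + 1.05)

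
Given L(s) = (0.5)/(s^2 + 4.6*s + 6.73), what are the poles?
Set denominator = 0: s^2 + 4.6*s + 6.73 = 0 → Poles: -2.3 + 1.2j, -2.3 - 1.2j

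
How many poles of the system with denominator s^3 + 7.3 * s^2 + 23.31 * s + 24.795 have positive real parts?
s^3 + 7.3*s^2 + 23.31*s + 24.795 = (s + 1.9)(s^2 + 5.4*s + 13.05). Poles: -1.9, -2.7 + 2.4j, -2.7 - 2.4j. RHP poles (Re>0): 0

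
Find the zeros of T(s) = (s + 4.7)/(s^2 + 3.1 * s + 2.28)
Set numerator = 0: s + 4.7 = 0 → Zeros: -4.7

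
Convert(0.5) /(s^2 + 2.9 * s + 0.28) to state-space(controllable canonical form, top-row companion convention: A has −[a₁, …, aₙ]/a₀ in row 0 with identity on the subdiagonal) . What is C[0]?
Reachable canonical form: C = numerator coefficients (right-aligned, zero-padded to length n).
num = 0.5, C = [[0, 0.5]].
C[0] = 0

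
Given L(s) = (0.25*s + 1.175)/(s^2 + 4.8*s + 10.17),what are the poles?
Set denominator = 0: s^2 + 4.8*s + 10.17 = 0 → Poles: -2.4 + 2.1j, -2.4 - 2.1j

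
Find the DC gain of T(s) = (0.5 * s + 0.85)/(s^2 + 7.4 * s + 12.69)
DC gain = T(0) = num(0)/den(0) = 0.85/12.69 = 0.06698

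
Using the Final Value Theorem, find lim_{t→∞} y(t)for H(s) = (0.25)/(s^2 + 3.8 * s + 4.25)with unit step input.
FVT: lim_{t→∞} y(t) = lim_{s→0} s*Y(s) where Y(s) = H(s)/s.
= lim_{s→0} H(s) = H(0) = num(0)/den(0) = 0.25/4.25 = 0.05882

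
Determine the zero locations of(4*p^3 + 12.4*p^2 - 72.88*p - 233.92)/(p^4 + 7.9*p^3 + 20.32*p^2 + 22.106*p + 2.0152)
Set numerator = 0: 4*p^3 + 12.4*p^2 - 72.88*p - 233.92 = 4*(p + 3.4)(p - 4.3)(p + 4) = 0 → Zeros: -3.4, -4, 4.3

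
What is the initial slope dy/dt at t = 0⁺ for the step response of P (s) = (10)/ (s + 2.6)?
IVT: y'(0⁺) = lim_{s→∞} s²·Y(s) = lim_{s→∞} s·P(s).
deg(num) = 0, deg(den) = 1, relative degree = 1, so s·P(s) → (leading num)/(leading den) = 10/1 = 10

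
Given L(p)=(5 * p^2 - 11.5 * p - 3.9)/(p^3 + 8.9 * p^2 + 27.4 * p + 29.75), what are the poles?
Set denominator = 0: p^3 + 8.9*p^2 + 27.4*p + 29.75 = (p + 3.5)(p^2 + 5.4*p + 8.5) = 0 → Poles: -2.7 + 1.1j, -2.7 - 1.1j, -3.5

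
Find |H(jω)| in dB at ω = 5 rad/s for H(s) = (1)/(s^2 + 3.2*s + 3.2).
Substitute s = j*5: H(j5) = -0.0298124 - 0.0218806j.
|H(j5)| = sqrt(Re² + Im²) = 0.03698.
20*log₁₀(0.03698) = -28.64 dB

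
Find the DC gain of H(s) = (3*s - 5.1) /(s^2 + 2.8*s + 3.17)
DC gain = H(0) = num(0)/den(0) = -5.1/3.17 = -1.609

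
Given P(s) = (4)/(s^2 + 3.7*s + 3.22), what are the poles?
Set denominator = 0: s^2 + 3.7*s + 3.22 = (s + 1.4)(s + 2.3) = 0 → Poles: -1.4, -2.3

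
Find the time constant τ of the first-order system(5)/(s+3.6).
First-order system: τ = -1/pole. Pole = -3.6. τ = -1/(-3.6) = 0.2778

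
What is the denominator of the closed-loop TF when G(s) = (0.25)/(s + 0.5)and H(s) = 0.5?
Characteristic poly = G_den * H_den + G_num * H_num = (s + 0.5) + (0.125) = s + 0.625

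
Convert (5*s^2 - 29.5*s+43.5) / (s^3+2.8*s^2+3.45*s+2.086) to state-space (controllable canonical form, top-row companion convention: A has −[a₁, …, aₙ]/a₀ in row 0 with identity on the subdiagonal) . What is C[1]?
Reachable canonical form: C = numerator coefficients (right-aligned, zero-padded to length n).
num = 5*s^2 - 29.5*s + 43.5, C = [[5, -29.5, 43.5]].
C[1] = -29.5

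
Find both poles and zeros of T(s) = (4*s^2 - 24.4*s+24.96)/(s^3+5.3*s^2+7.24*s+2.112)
Set denominator = 0: s^3 + 5.3*s^2 + 7.24*s + 2.112 = (s + 1.6)(s + 3.3)(s + 0.4) = 0 → Poles: -0.4, -1.6, -3.3
Set numerator = 0: 4*s^2 - 24.4*s + 24.96 = 4*(s - 4.8)(s - 1.3) = 0 → Zeros: 1.3, 4.8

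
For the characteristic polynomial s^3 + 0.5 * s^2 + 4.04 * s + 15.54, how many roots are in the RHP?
s^3 + 0.5*s^2 + 4.04*s + 15.54 = (s + 2.1)(s^2 - 1.6*s + 7.4). Poles: -2.1, 0.8 + 2.6j, 0.8 - 2.6j. RHP poles (Re>0): 2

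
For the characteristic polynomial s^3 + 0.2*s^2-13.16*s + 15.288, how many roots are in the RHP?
s^3 + 0.2*s^2 - 13.16*s + 15.288 = (s - 1.4)(s - 2.6)(s + 4.2). Poles: -4.2, 1.4, 2.6. RHP poles (Re>0): 2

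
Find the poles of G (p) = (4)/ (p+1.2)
Set denominator = 0: p + 1.2 = 0 → Poles: -1.2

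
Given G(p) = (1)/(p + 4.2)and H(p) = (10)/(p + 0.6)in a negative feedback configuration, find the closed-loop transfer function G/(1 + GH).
Closed-loop T = G/(1+GH).
Numerator: G_num * H_den = p + 0.6.
Denominator: G_den * H_den + G_num * H_num = (p^2 + 4.8*p + 2.52) + (10) = p^2 + 4.8*p + 12.52.
T(p) = (p + 0.6)/(p^2 + 4.8*p + 12.52)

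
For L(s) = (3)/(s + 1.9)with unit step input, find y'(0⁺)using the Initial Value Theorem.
IVT: y'(0⁺) = lim_{s→∞} s²·Y(s) = lim_{s→∞} s·L(s).
deg(num) = 0, deg(den) = 1, relative degree = 1, so s·L(s) → (leading num)/(leading den) = 3/1 = 3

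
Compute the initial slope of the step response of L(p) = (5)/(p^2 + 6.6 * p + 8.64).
IVT: y'(0⁺) = lim_{p→∞} p²·Y(p) = lim_{p→∞} p·L(p).
deg(num) = 0, deg(den) = 2, relative degree = 2 ≥ 2, so p·L(p) → 0. Initial slope = 0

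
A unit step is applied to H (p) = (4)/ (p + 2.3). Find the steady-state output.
FVT: lim_{t→∞} y(t) = lim_{p→0} p*Y(p) where Y(p) = H(p)/p.
= lim_{p→0} H(p) = H(0) = num(0)/den(0) = 4/2.3 = 1.739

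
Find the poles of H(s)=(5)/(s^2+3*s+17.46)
Set denominator = 0: s^2 + 3*s + 17.46 = 0 → Poles: -1.5 + 3.9j, -1.5 - 3.9j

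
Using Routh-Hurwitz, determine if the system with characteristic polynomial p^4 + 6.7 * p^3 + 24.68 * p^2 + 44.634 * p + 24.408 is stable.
Routh array:
p^4: [1, 24.68, 24.408]; p^3: [6.7, 44.634]; p^2: [18.0182, 24.408]; p^1: [35.558]; p^0: [24.408]
First column: [1, 6.7, 18.0182, 35.558, 24.408]. Sign changes = 0.
Yes, stable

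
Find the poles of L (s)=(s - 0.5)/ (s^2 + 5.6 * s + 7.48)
Set denominator = 0: s^2 + 5.6*s + 7.48 = (s + 3.4)(s + 2.2) = 0 → Poles: -2.2, -3.4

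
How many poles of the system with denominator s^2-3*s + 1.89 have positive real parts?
s^2 - 3*s + 1.89 = (s - 2.1)(s - 0.9). Poles: 0.9, 2.1. RHP poles (Re>0): 2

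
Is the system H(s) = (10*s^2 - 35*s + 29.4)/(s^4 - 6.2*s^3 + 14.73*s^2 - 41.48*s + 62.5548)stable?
Denominator: s^4 - 6.2*s^3 + 14.73*s^2 - 41.48*s + 62.5548 = (s - 4.2)(s - 2.2)(s^2 + 0.2*s + 6.77). Poles: -0.1 + 2.6j, -0.1 - 2.6j, 2.2, 4.2. All Re(p)<0: No (unstable)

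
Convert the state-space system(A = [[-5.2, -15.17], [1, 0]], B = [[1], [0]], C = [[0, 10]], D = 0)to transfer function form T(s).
T(s) = C(sI - A)⁻¹B + D.
Characteristic polynomial det(sI - A) = s^2 + 5.2*s + 15.17.
Numerator from C·adj(sI-A)·B + D·det(sI-A) = 10.
T(s) = (10)/(s^2 + 5.2*s + 15.17)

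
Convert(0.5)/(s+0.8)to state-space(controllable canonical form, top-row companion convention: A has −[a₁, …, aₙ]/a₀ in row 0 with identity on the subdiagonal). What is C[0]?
Reachable canonical form: C = numerator coefficients (right-aligned, zero-padded to length n).
num = 0.5, C = [[0.5]].
C[0] = 0.5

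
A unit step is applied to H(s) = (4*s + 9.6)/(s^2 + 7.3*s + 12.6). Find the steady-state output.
FVT: lim_{t→∞} y(t) = lim_{s→0} s*Y(s) where Y(s) = H(s)/s.
= lim_{s→0} H(s) = H(0) = num(0)/den(0) = 9.6/12.6 = 0.7619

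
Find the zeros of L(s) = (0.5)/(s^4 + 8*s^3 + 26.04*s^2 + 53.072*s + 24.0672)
Numerator is a nonzero constant (0.5) → Zeros: none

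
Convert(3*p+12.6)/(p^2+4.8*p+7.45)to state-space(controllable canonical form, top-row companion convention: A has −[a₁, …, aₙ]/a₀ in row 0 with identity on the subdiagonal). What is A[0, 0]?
Reachable canonical form for den = p^2 + 4.8*p + 7.45: top row of A = -[a₁,a₂,...,aₙ]/a₀, ones on the subdiagonal, zeros elsewhere.
A = [[-4.8, -7.45], [1, 0]].
A[0,0] = -4.8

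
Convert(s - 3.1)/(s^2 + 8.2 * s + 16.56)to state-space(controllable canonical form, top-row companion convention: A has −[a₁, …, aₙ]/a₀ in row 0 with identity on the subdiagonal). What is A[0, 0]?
Reachable canonical form for den = s^2 + 8.2*s + 16.56: top row of A = -[a₁,a₂,...,aₙ]/a₀, ones on the subdiagonal, zeros elsewhere.
A = [[-8.2, -16.56], [1, 0]].
A[0,0] = -8.2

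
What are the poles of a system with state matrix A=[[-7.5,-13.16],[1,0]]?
Eigenvalues solve det(λI - A) = 0.
Characteristic polynomial: λ^2 + 7.5*λ + 13.16 = 0.
Factor: (λ + 4.7)(λ + 2.8) = 0.
Roots: -2.8, -4.7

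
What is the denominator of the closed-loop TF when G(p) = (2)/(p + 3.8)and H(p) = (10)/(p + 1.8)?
Characteristic poly = G_den * H_den + G_num * H_num = (p^2 + 5.6*p + 6.84) + (20) = p^2 + 5.6*p + 26.84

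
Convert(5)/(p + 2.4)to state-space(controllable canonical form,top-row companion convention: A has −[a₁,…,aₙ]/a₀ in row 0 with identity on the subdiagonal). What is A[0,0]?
Reachable canonical form for den = p + 2.4: top row of A = -[a₁,a₂,...,aₙ]/a₀, ones on the subdiagonal, zeros elsewhere.
A = [[-2.4]].
A[0,0] = -2.4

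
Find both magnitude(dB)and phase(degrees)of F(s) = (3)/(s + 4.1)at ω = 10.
Substitute s = j*10: F(j10) = 0.105299 - 0.256827j.
|F| = 20*log₁₀(sqrt(Re²+Im²)) = -11.13 dB.
∠F = atan2(Im, Re) = -67.71°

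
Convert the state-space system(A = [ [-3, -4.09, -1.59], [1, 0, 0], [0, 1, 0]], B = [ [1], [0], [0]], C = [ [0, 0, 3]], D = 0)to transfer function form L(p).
L(p) = C(pI - A)⁻¹B + D.
Characteristic polynomial det(pI - A) = p^3 + 3*p^2 + 4.09*p + 1.59.
Numerator from C·adj(pI-A)·B + D·det(pI-A) = 3.
L(p) = (3)/(p^3 + 3*p^2 + 4.09*p + 1.59)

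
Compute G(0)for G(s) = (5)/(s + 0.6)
DC gain = G(0) = num(0)/den(0) = 5/0.6 = 8.333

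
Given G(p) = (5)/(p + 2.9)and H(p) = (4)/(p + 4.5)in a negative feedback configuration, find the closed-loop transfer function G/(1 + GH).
Closed-loop T = G/(1+GH).
Numerator: G_num * H_den = 5*p + 22.5.
Denominator: G_den * H_den + G_num * H_num = (p^2 + 7.4*p + 13.05) + (20) = p^2 + 7.4*p + 33.05.
T(p) = (5*p + 22.5)/(p^2 + 7.4*p + 33.05)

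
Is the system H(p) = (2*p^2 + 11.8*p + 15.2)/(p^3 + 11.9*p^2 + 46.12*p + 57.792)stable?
Denominator: p^3 + 11.9*p^2 + 46.12*p + 57.792 = (p + 4.8)(p + 2.8)(p + 4.3). Poles: -2.8, -4.3, -4.8. All Re(p)<0: Yes (stable)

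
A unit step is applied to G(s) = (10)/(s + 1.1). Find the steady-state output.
FVT: lim_{t→∞} y(t) = lim_{s→0} s*Y(s) where Y(s) = G(s)/s.
= lim_{s→0} G(s) = G(0) = num(0)/den(0) = 10/1.1 = 9.091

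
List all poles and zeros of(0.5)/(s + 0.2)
Set denominator = 0: s + 0.2 = 0 → Poles: -0.2
Numerator is a nonzero constant (0.5) → Zeros: none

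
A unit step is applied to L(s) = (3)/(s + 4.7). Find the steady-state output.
FVT: lim_{t→∞} y(t) = lim_{s→0} s*Y(s) where Y(s) = L(s)/s.
= lim_{s→0} L(s) = L(0) = num(0)/den(0) = 3/4.7 = 0.6383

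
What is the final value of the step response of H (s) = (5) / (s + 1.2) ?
FVT: lim_{t→∞} y(t) = lim_{s→0} s*Y(s) where Y(s) = H(s)/s.
= lim_{s→0} H(s) = H(0) = num(0)/den(0) = 5/1.2 = 4.167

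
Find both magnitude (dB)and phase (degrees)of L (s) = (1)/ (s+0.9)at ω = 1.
Substitute s = j*1: L(j1) = 0.497238 - 0.552486j.
|L| = 20*log₁₀(sqrt(Re²+Im²)) = -2.58 dB.
∠L = atan2(Im, Re) = -48.01°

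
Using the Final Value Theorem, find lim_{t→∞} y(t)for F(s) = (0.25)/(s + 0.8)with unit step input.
FVT: lim_{t→∞} y(t) = lim_{s→0} s*Y(s) where Y(s) = F(s)/s.
= lim_{s→0} F(s) = F(0) = num(0)/den(0) = 0.25/0.8 = 0.3125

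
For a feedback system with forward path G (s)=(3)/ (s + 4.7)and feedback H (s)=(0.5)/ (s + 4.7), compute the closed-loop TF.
Closed-loop T = G/(1+GH).
Numerator: G_num * H_den = 3*s + 14.1.
Denominator: G_den * H_den + G_num * H_num = (s^2 + 9.4*s + 22.09) + (1.5) = s^2 + 9.4*s + 23.59.
T(s) = (3*s + 14.1)/(s^2 + 9.4*s + 23.59)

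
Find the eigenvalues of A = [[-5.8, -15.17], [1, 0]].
Eigenvalues solve det(λI - A) = 0.
Characteristic polynomial: λ^2 + 5.8*λ + 15.17 = 0.
Roots: -2.9 + 2.6j, -2.9 - 2.6j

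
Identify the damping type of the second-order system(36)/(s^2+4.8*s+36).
Standard form: ωn²/(s²+2ζωn·s+ωn²) gives ωn=6, ζ=0.4.
Underdamped (ζ = 0.4 < 1)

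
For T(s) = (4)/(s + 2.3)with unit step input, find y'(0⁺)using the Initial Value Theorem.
IVT: y'(0⁺) = lim_{s→∞} s²·Y(s) = lim_{s→∞} s·T(s).
deg(num) = 0, deg(den) = 1, relative degree = 1, so s·T(s) → (leading num)/(leading den) = 4/1 = 4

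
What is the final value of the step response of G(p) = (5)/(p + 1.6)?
FVT: lim_{t→∞} y(t) = lim_{p→0} p*Y(p) where Y(p) = G(p)/p.
= lim_{p→0} G(p) = G(0) = num(0)/den(0) = 5/1.6 = 3.125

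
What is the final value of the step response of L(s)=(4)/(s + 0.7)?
FVT: lim_{t→∞} y(t) = lim_{s→0} s*Y(s) where Y(s) = L(s)/s.
= lim_{s→0} L(s) = L(0) = num(0)/den(0) = 4/0.7 = 5.714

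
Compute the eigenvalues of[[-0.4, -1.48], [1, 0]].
Eigenvalues solve det(λI - A) = 0.
Characteristic polynomial: λ^2 + 0.4*λ + 1.48 = 0.
Roots: -0.2 + 1.2j, -0.2 - 1.2j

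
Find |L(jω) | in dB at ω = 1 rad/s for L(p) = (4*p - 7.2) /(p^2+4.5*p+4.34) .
Substitute p = j*1: L(j1) = -0.192577 + 1.45706j.
|L(j1)| = sqrt(Re² + Im²) = 1.47.
20*log₁₀(1.47) = 3.34 dB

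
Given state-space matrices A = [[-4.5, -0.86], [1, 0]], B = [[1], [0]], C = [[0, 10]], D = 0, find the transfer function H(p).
H(p) = C(pI - A)⁻¹B + D.
Characteristic polynomial det(pI - A) = p^2 + 4.5*p + 0.86.
Numerator from C·adj(pI-A)·B + D·det(pI-A) = 10.
H(p) = (10)/(p^2 + 4.5*p + 0.86)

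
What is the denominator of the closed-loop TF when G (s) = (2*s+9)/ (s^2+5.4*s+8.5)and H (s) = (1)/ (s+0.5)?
Characteristic poly = G_den * H_den + G_num * H_num = (s^3 + 5.9*s^2 + 11.2*s + 4.25) + (2*s + 9) = s^3 + 5.9*s^2 + 13.2*s + 13.25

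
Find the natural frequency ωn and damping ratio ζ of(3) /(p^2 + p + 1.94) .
Underdamped: complex pole -0.5 + 1.3j. ωn = |pole| = 1.393, ζ = -Re(pole)/ωn = 0.359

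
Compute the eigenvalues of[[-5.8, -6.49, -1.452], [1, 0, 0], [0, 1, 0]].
Eigenvalues solve det(λI - A) = 0.
Characteristic polynomial: λ^3 + 5.8*λ^2 + 6.49*λ + 1.452 = 0.
Factor: (λ + 4.4)(λ + 1.1)(λ + 0.3) = 0.
Roots: -0.3, -1.1, -4.4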